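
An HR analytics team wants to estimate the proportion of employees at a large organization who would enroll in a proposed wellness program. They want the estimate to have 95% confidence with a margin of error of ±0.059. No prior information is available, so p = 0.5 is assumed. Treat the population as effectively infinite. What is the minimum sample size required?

276

For 95% confidence, z = 1.960.
With p = 0.5, p(1−p) = 0.25.
n = z²·p(1−p)/E² = 1.960² × 0.2500 / 0.059² = 3.8416 × 0.2500 / 0.003481 ≈ 275.90.
Rounding up gives n = 276.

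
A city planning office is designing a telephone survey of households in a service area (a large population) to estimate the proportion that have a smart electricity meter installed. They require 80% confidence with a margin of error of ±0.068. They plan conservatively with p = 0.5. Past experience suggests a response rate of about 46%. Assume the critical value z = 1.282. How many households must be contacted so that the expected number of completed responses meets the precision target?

Completed interviews needed: n₀ = 1.282² × 0.2500 / 0.068² ≈ 88.86 → 89.
At a 46% response rate, contacts needed = 89 / 0.46 ≈ 193.48 → 194.

194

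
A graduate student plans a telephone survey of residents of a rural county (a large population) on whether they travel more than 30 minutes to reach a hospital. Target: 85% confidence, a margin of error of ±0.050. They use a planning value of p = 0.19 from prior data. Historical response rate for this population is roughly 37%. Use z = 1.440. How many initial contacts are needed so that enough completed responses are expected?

346

Completed interviews needed: n₀ = 1.440² × 0.1539 / 0.050² ≈ 127.65 → 128.
At a 37% response rate, contacts needed = 128 / 0.37 ≈ 345.95 → 346.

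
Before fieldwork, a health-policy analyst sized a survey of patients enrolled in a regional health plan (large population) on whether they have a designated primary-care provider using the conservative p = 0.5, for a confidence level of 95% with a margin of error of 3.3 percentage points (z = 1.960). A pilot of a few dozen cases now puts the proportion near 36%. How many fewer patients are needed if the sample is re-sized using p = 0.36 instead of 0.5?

69

Conservative (p = 0.5): n = 1.960² × 0.25 / 0.033² ≈ 881.91 → 882.
Using p = 0.36: p(1−p) = 0.2304, so n = 1.960² × 0.2304 / 0.033² ≈ 812.77 → 813.
Reduction: 882 − 813 = 69.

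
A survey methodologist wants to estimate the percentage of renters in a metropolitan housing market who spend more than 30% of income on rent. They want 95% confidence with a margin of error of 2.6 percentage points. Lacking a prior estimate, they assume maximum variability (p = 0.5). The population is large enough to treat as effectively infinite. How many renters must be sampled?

For 95% confidence, z = 1.96.
With p = 0.5, p(1−p) = 0.25.
n = z²·p(1−p)/E² = 1.96² × 0.2500 / 0.026² = 3.8416 × 0.2500 / 0.000676 ≈ 1420.71.
Rounding up gives n = 1421.

1421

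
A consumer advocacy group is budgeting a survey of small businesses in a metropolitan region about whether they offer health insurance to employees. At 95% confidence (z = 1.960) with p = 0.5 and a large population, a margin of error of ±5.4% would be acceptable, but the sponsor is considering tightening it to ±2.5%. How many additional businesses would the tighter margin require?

1207

At ±5.4%: n = 1.960² × 0.2500 / 0.054² ≈ 329.36 → 330.
At ±2.5%: n = 1.960² × 0.2500 / 0.025² ≈ 1536.64 → 1537.
Additional respondents: 1537 − 330 = 1207.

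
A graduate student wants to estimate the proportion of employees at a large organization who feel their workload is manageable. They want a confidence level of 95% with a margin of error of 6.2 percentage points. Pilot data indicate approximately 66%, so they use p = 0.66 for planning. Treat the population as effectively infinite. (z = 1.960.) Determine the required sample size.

225

With p = 0.66, p(1−p) = 0.2244.
n = z²·p(1−p)/E² = 1.960² × 0.2244 / 0.062² = 3.8416 × 0.2244 / 0.003844 ≈ 224.26.
Rounding up gives n = 225.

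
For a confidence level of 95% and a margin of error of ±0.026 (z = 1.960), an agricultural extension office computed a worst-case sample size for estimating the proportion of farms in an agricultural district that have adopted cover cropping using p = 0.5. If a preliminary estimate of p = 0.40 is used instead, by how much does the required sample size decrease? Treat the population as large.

57

Conservative (p = 0.5): n = 1.960² × 0.25 / 0.026² ≈ 1420.71 → 1421.
Using p = 0.40: p(1−p) = 0.2400, so n = 1.960² × 0.2400 / 0.026² ≈ 1363.88 → 1364.
Reduction: 1421 − 1364 = 57.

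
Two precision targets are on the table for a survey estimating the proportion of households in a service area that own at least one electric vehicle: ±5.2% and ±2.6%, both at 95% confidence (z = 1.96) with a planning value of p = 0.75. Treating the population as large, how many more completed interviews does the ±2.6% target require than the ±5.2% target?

At ±5.2%: n = 1.96² × 0.1875 / 0.052² ≈ 266.38 → 267.
At ±2.6%: n = 1.96² × 0.1875 / 0.026² ≈ 1065.53 → 1066.
Additional respondents: 1066 − 267 = 799.

799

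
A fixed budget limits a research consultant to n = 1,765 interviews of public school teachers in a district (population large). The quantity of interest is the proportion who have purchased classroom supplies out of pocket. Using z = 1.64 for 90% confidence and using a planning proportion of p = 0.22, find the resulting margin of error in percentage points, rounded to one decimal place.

SE(p̂) = √[p(1−p)/n] = √[0.1716/1765] = 0.00986.
E = z × SE = 1.64 × 0.00986 = 0.01617, or 1.6 percentage points.

1.6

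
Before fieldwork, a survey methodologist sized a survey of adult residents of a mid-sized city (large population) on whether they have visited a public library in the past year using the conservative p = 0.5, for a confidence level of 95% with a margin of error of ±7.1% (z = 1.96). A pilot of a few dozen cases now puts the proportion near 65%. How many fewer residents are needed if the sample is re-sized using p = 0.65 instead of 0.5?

Conservative (p = 0.5): n = 1.96² × 0.25 / 0.071² ≈ 190.52 → 191.
Using p = 0.65: p(1−p) = 0.2275, so n = 1.96² × 0.2275 / 0.071² ≈ 173.37 → 174.
Reduction: 191 − 174 = 17.

17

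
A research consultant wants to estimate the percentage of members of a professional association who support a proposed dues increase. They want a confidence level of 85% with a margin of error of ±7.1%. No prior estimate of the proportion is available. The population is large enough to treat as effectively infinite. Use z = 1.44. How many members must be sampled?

With no prior estimate, use p = 0.5, giving p(1−p) = 0.25.
n = z²·p(1−p)/E² = 1.44² × 0.2500 / 0.071² = 2.0736 × 0.2500 / 0.005041 ≈ 102.84.
Rounding up gives n = 103.

103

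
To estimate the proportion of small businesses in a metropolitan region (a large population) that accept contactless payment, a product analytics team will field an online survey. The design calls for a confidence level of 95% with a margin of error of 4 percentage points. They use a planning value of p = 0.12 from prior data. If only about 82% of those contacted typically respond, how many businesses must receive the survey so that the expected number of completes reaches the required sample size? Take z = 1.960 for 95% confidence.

Completed interviews needed: n₀ = 1.960² × 0.1056 / 0.040² ≈ 253.55 → 254.
At an 82% response rate, contacts needed = 254 / 0.82 ≈ 309.76 → 310.

310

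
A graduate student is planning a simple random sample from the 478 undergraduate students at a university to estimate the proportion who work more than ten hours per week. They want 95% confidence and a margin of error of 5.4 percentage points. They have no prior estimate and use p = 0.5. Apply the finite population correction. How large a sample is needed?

196

For 95% confidence, z = 1.960.
Unadjusted: n₀ = 1.960² × 0.50 × 0.50 / 0.054² ≈ 329.36, so n₀ = 330.
Finite population correction with N = 478: n = n₀ / (1 + (n₀−1)/N) = 330 / (1 + 329/478) = 330 / 1.6883 ≈ 195.46.
Rounding up, n = 196.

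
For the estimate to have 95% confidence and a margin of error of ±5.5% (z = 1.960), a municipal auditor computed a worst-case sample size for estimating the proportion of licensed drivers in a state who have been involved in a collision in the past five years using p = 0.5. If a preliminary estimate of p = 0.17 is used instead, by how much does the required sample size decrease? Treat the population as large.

Conservative (p = 0.5): n = 1.960² × 0.25 / 0.055² ≈ 317.49 → 318.
Using p = 0.17: p(1−p) = 0.1411, so n = 1.960² × 0.1411 / 0.055² ≈ 179.19 → 180.
Reduction: 318 − 180 = 138.

138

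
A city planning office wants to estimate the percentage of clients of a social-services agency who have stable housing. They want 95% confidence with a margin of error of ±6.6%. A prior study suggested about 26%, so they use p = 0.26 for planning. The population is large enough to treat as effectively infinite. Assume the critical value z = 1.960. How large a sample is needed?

With p = 0.26, p(1−p) = 0.1924.
n = z²·p(1−p)/E² = 1.960² × 0.1924 / 0.066² = 3.8416 × 0.1924 / 0.004356 ≈ 169.68.
Rounding up gives n = 170.

170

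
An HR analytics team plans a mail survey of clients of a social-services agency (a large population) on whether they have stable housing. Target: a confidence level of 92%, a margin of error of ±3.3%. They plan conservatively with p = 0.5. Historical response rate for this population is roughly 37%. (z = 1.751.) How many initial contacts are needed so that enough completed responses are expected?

1903

Completed interviews needed: n₀ = 1.751² × 0.2500 / 0.033² ≈ 703.86 → 704.
At a 37% response rate, contacts needed = 704 / 0.37 ≈ 1902.70 → 1903.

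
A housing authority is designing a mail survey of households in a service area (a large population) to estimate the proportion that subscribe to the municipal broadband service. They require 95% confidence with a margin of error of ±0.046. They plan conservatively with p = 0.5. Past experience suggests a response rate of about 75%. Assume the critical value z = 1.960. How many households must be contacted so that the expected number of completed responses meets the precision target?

606

Completed interviews needed: n₀ = 1.960² × 0.2500 / 0.046² ≈ 453.88 → 454.
At a 75% response rate, contacts needed = 454 / 0.75 ≈ 605.33 → 606.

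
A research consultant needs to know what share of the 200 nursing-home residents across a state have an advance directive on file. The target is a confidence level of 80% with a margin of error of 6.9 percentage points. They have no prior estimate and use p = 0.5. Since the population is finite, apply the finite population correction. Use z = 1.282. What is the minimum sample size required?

61

Unadjusted: n₀ = 1.282² × 0.50 × 0.50 / 0.069² ≈ 86.30, so n₀ = 87.
Finite population correction with N = 200: n = n₀ / (1 + (n₀−1)/N) = 87 / (1 + 86/200) = 87 / 1.4300 ≈ 60.84.
Rounding up, n = 61.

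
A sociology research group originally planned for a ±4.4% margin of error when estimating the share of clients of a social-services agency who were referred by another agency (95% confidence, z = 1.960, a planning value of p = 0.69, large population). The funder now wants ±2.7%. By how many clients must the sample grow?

703

At ±4.4%: n = 1.960² × 0.2139 / 0.044² ≈ 424.44 → 425.
At ±2.7%: n = 1.960² × 0.2139 / 0.027² ≈ 1127.19 → 1128.
Additional respondents: 1128 − 425 = 703.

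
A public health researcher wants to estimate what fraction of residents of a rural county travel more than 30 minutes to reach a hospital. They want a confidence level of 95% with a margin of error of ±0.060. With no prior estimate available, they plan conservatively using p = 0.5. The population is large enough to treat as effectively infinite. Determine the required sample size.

267

For 95% confidence, z = 1.96.
With p = 0.5, p(1−p) = 0.25.
n = z²·p(1−p)/E² = 1.96² × 0.2500 / 0.060² = 3.8416 × 0.2500 / 0.003600 ≈ 266.78.
Rounding up gives n = 267.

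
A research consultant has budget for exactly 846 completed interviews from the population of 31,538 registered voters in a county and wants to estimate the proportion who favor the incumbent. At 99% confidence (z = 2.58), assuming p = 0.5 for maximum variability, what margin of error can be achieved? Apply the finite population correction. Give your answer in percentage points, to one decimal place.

4.4

Finite-population factor: (N−n)/(N−1) = (31538−846)/(31538−1) = 0.9732.
SE(p̂) = √[p(1−p)/n · (N−n)/(N−1)] = √[0.2500/846 × 0.9732] = 0.01696.
E = z × SE = 2.58 × 0.01696 = 0.04375 ≈ 4.4 percentage points.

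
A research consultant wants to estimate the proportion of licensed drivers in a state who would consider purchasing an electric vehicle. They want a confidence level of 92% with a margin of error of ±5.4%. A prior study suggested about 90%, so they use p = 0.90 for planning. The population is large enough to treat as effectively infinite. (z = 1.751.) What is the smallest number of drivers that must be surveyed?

With p = 0.90, p(1−p) = 0.0900.
n = z²·p(1−p)/E² = 1.751² × 0.0900 / 0.054² = 3.0660 × 0.0900 / 0.002916 ≈ 94.63.
Rounding up gives n = 95.

95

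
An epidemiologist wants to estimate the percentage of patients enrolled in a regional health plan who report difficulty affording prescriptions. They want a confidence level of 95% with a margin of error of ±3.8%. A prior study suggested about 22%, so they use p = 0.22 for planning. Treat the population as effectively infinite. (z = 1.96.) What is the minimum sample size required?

457

With p = 0.22, p(1−p) = 0.1716.
n = z²·p(1−p)/E² = 1.96² × 0.1716 / 0.038² = 3.8416 × 0.1716 / 0.001444 ≈ 456.52.
Rounding up gives n = 457.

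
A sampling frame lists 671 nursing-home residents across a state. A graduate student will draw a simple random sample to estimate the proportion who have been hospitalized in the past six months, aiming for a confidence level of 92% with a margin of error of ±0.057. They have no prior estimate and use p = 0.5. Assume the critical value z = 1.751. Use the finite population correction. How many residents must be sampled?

175

Unadjusted: n₀ = 1.751² × 0.50 × 0.50 / 0.057² ≈ 235.92, so n₀ = 236.
Finite population correction with N = 671: n = n₀ / (1 + (n₀−1)/N) = 236 / (1 + 235/671) = 236 / 1.3502 ≈ 174.79.
Rounding up, n = 175.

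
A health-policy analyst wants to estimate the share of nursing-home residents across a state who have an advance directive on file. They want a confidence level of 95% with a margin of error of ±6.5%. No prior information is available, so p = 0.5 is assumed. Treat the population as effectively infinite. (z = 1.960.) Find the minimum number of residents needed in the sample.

228

With p = 0.5, p(1−p) = 0.25.
n = z²·p(1−p)/E² = 1.960² × 0.2500 / 0.065² = 3.8416 × 0.2500 / 0.004225 ≈ 227.31.
Rounding up gives n = 228.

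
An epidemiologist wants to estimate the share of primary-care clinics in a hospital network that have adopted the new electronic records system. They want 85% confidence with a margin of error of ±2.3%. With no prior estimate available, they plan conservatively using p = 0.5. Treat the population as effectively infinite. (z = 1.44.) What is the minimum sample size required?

With p = 0.5, p(1−p) = 0.25.
n = z²·p(1−p)/E² = 1.44² × 0.2500 / 0.023² = 2.0736 × 0.2500 / 0.000529 ≈ 979.96.
Rounding up gives n = 980.

980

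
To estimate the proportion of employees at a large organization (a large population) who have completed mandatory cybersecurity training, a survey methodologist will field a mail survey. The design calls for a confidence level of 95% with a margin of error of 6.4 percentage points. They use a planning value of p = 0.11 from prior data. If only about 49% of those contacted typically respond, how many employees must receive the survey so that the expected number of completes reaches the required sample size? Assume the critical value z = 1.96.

188

Completed interviews needed: n₀ = 1.96² × 0.0979 / 0.064² ≈ 91.82 → 92.
At a 49% response rate, contacts needed = 92 / 0.49 ≈ 187.76 → 188.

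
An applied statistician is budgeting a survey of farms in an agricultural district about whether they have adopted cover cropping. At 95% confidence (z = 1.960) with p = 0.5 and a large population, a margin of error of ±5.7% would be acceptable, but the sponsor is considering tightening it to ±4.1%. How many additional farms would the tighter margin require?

At ±5.7%: n = 1.960² × 0.2500 / 0.057² ≈ 295.60 → 296.
At ±4.1%: n = 1.960² × 0.2500 / 0.041² ≈ 571.33 → 572.
Additional respondents: 572 − 296 = 276.

276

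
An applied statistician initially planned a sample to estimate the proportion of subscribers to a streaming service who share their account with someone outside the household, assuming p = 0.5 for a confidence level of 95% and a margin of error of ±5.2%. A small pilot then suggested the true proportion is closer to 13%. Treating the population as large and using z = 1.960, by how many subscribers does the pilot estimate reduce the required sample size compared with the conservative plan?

195

Conservative (p = 0.5): n = 1.960² × 0.25 / 0.052² ≈ 355.18 → 356.
Using p = 0.13: p(1−p) = 0.1131, so n = 1.960² × 0.1131 / 0.052² ≈ 160.68 → 161.
Reduction: 356 − 161 = 195.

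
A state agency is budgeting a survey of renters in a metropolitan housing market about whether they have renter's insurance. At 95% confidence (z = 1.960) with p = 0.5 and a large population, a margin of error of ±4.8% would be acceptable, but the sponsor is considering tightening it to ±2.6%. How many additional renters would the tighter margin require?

1004

At ±4.8%: n = 1.960² × 0.2500 / 0.048² ≈ 416.84 → 417.
At ±2.6%: n = 1.960² × 0.2500 / 0.026² ≈ 1420.71 → 1421.
Additional respondents: 1421 − 417 = 1004.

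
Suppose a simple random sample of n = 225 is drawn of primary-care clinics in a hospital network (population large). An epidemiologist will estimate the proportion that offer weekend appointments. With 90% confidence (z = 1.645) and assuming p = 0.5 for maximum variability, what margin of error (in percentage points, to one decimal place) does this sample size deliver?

5.5

SE(p̂) = √[p(1−p)/n] = √[0.2500/225] = 0.03333.
E = z × SE = 1.645 × 0.03333 = 0.05483, or 5.5 percentage points.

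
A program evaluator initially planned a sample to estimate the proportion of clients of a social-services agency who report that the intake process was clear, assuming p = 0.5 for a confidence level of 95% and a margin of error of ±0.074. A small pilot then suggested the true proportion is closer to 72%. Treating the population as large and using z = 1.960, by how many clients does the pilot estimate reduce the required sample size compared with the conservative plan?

Conservative (p = 0.5): n = 1.960² × 0.25 / 0.074² ≈ 175.38 → 176.
Using p = 0.72: p(1−p) = 0.2016, so n = 1.960² × 0.2016 / 0.074² ≈ 141.43 → 142.
Reduction: 176 − 142 = 34.

34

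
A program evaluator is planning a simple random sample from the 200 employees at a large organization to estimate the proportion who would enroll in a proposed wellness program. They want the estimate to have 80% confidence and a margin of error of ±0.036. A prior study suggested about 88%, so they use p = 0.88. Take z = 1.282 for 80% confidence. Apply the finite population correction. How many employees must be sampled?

Unadjusted: n₀ = 1.282² × 0.88 × 0.12 / 0.036² ≈ 133.92, so n₀ = 134.
Finite population correction with N = 200: n = n₀ / (1 + (n₀−1)/N) = 134 / (1 + 133/200) = 134 / 1.6650 ≈ 80.48.
Rounding up, n = 81.

81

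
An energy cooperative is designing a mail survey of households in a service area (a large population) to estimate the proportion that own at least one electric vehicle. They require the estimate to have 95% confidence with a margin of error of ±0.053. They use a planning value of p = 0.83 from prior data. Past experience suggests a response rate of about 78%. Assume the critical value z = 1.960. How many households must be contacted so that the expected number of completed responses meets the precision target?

248

Completed interviews needed: n₀ = 1.960² × 0.1411 / 0.053² ≈ 192.97 → 193.
At a 78% response rate, contacts needed = 193 / 0.78 ≈ 247.44 → 248.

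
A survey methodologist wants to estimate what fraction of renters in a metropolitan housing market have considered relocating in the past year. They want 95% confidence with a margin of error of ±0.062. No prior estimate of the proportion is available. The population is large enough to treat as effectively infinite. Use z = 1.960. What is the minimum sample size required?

250

With no prior estimate, use p = 0.5, giving p(1−p) = 0.25.
n = z²·p(1−p)/E² = 1.960² × 0.2500 / 0.062² = 3.8416 × 0.2500 / 0.003844 ≈ 249.84.
Rounding up gives n = 250.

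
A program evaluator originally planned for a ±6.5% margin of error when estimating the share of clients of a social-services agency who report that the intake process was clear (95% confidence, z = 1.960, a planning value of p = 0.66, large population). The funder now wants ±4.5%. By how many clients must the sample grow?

At ±6.5%: n = 1.960² × 0.2244 / 0.065² ≈ 204.04 → 205.
At ±4.5%: n = 1.960² × 0.2244 / 0.045² ≈ 425.71 → 426.
Additional respondents: 426 − 205 = 221.

221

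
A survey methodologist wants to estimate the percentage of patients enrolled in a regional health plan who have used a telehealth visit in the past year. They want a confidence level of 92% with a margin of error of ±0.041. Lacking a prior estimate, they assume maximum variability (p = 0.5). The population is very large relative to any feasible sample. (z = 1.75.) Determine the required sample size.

With p = 0.5, p(1−p) = 0.25.
n = z²·p(1−p)/E² = 1.75² × 0.2500 / 0.041² = 3.0625 × 0.2500 / 0.001681 ≈ 455.46.
Rounding up gives n = 456.

456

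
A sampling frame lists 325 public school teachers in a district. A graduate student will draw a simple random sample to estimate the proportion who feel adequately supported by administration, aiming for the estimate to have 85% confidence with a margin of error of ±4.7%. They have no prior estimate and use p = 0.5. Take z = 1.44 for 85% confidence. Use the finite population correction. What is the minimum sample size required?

137

Unadjusted: n₀ = 1.44² × 0.50 × 0.50 / 0.047² ≈ 234.68, so n₀ = 235.
Finite population correction with N = 325: n = n₀ / (1 + (n₀−1)/N) = 235 / (1 + 234/325) = 235 / 1.7200 ≈ 136.63.
Rounding up, n = 137.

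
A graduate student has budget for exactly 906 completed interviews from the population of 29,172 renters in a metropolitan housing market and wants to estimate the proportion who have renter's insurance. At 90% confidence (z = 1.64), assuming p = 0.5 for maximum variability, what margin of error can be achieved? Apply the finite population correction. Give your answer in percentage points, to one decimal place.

Finite-population factor: (N−n)/(N−1) = (29172−906)/(29172−1) = 0.9690.
SE(p̂) = √[p(1−p)/n · (N−n)/(N−1)] = √[0.2500/906 × 0.9690] = 0.01635.
E = z × SE = 1.64 × 0.01635 = 0.02682 ≈ 2.7 percentage points.

2.7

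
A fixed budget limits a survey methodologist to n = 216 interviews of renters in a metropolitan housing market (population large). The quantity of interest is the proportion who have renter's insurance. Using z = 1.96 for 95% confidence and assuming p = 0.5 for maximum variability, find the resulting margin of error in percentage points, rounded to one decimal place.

6.7

SE(p̂) = √[p(1−p)/n] = √[0.2500/216] = 0.03402.
E = z × SE = 1.96 × 0.03402 = 0.06668, or 6.7 percentage points.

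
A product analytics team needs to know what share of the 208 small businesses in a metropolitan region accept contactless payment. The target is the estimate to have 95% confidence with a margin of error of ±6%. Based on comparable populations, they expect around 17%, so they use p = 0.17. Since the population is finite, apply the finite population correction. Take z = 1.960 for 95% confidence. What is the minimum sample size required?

88

Unadjusted: n₀ = 1.960² × 0.17 × 0.83 / 0.060² ≈ 150.57, so n₀ = 151.
Finite population correction with N = 208: n = n₀ / (1 + (n₀−1)/N) = 151 / (1 + 150/208) = 151 / 1.7212 ≈ 87.73.
Rounding up, n = 88.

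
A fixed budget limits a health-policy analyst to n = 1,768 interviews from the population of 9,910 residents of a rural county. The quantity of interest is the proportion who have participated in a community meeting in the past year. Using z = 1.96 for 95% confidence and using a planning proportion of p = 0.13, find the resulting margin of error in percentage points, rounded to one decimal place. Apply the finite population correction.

Finite-population factor: (N−n)/(N−1) = (9910−1768)/(9910−1) = 0.8217.
SE(p̂) = √[p(1−p)/n · (N−n)/(N−1)] = √[0.1131/1768 × 0.8217] = 0.00725.
E = z × SE = 1.96 × 0.00725 = 0.01421 ≈ 1.4 percentage points.

1.4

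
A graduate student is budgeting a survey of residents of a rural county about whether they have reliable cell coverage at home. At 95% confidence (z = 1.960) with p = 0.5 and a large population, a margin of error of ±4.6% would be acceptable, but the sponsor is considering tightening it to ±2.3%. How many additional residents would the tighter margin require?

1362

At ±4.6%: n = 1.960² × 0.2500 / 0.046² ≈ 453.88 → 454.
At ±2.3%: n = 1.960² × 0.2500 / 0.023² ≈ 1815.50 → 1816.
Additional respondents: 1816 − 454 = 1362.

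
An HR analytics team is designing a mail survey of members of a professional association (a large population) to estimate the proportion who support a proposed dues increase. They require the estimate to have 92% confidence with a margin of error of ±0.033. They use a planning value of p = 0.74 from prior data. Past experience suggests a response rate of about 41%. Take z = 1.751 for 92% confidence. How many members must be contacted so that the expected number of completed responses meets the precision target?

Completed interviews needed: n₀ = 1.751² × 0.1924 / 0.033² ≈ 541.69 → 542.
At a 41% response rate, contacts needed = 542 / 0.41 ≈ 1321.95 → 1322.

1322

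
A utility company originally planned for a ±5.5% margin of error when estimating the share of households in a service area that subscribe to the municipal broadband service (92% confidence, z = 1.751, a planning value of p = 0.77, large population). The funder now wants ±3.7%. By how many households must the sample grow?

217

At ±5.5%: n = 1.751² × 0.1771 / 0.055² ≈ 179.50 → 180.
At ±3.7%: n = 1.751² × 0.1771 / 0.037² ≈ 396.63 → 397.
Additional respondents: 397 − 180 = 217.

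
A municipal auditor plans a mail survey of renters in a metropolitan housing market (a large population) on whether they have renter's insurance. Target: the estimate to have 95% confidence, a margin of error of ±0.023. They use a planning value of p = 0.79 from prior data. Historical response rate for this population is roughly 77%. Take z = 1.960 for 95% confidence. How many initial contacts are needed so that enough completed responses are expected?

Completed interviews needed: n₀ = 1.960² × 0.1659 / 0.023² ≈ 1204.77 → 1205.
At a 77% response rate, contacts needed = 1205 / 0.77 ≈ 1564.94 → 1565.

1565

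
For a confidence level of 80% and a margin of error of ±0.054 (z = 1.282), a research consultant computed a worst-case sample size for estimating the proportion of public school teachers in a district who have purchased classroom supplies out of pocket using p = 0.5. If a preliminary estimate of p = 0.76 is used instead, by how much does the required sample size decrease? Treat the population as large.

38

Conservative (p = 0.5): n = 1.282² × 0.25 / 0.054² ≈ 140.91 → 141.
Using p = 0.76: p(1−p) = 0.1824, so n = 1.282² × 0.1824 / 0.054² ≈ 102.80 → 103.
Reduction: 141 − 103 = 38.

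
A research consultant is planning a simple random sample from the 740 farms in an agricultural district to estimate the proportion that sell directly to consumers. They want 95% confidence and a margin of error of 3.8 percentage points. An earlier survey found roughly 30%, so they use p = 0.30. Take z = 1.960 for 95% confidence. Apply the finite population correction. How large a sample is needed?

319

Unadjusted: n₀ = 1.960² × 0.30 × 0.70 / 0.038² ≈ 558.68, so n₀ = 559.
Finite population correction with N = 740: n = n₀ / (1 + (n₀−1)/N) = 559 / (1 + 558/740) = 559 / 1.7541 ≈ 318.69.
Rounding up, n = 319.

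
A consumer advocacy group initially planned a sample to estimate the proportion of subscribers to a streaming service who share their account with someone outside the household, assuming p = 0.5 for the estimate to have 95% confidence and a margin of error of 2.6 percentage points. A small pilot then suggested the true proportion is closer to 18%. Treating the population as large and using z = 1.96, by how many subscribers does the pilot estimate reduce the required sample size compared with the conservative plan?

Conservative (p = 0.5): n = 1.96² × 0.25 / 0.026² ≈ 1420.71 → 1421.
Using p = 0.18: p(1−p) = 0.1476, so n = 1.96² × 0.1476 / 0.026² ≈ 838.79 → 839.
Reduction: 1421 − 839 = 582.

582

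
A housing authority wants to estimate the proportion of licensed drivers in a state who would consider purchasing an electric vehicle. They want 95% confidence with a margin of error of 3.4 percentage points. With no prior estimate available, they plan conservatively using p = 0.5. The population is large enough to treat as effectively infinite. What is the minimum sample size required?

For 95% confidence, z = 1.960.
With p = 0.5, p(1−p) = 0.25.
n = z²·p(1−p)/E² = 1.960² × 0.2500 / 0.034² = 3.8416 × 0.2500 / 0.001156 ≈ 830.80.
Rounding up gives n = 831.

831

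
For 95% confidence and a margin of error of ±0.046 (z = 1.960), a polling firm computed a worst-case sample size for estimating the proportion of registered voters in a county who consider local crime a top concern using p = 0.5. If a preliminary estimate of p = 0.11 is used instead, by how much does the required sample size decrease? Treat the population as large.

Conservative (p = 0.5): n = 1.960² × 0.25 / 0.046² ≈ 453.88 → 454.
Using p = 0.11: p(1−p) = 0.0979, so n = 1.960² × 0.0979 / 0.046² ≈ 177.74 → 178.
Reduction: 454 − 178 = 276.

276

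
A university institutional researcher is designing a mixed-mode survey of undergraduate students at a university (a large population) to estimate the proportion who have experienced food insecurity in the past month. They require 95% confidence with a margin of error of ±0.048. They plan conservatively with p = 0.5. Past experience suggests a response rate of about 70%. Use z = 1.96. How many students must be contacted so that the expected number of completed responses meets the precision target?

596

Completed interviews needed: n₀ = 1.96² × 0.2500 / 0.048² ≈ 416.84 → 417.
At a 70% response rate, contacts needed = 417 / 0.70 ≈ 595.71 → 596.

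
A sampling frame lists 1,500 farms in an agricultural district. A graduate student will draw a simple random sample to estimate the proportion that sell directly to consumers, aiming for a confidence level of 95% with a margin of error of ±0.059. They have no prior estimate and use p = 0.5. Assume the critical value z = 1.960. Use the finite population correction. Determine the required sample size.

Unadjusted: n₀ = 1.960² × 0.50 × 0.50 / 0.059² ≈ 275.90, so n₀ = 276.
Finite population correction with N = 1,500: n = n₀ / (1 + (n₀−1)/N) = 276 / (1 + 275/1500) = 276 / 1.1833 ≈ 233.24.
Rounding up, n = 234.

234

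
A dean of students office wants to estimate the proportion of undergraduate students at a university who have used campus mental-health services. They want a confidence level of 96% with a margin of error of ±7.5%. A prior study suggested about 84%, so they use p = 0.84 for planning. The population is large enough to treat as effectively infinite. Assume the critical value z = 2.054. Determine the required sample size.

With p = 0.84, p(1−p) = 0.1344.
n = z²·p(1−p)/E² = 2.054² × 0.1344 / 0.075² = 4.2189 × 0.1344 / 0.005625 ≈ 100.80.
Rounding up gives n = 101.

101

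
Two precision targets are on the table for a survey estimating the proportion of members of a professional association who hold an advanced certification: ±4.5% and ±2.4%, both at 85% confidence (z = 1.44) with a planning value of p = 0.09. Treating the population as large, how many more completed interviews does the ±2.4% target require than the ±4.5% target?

At ±4.5%: n = 1.44² × 0.0819 / 0.045² ≈ 83.87 → 84.
At ±2.4%: n = 1.44² × 0.0819 / 0.024² ≈ 294.84 → 295.
Additional respondents: 295 − 84 = 211.

211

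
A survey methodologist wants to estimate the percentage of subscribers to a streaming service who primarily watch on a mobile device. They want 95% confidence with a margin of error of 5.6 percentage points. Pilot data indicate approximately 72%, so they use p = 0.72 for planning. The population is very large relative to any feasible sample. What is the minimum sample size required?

For 95% confidence, z = 1.960.
With p = 0.72, p(1−p) = 0.2016.
n = z²·p(1−p)/E² = 1.960² × 0.2016 / 0.056² = 3.8416 × 0.2016 / 0.003136 ≈ 246.96.
Rounding up gives n = 247.

247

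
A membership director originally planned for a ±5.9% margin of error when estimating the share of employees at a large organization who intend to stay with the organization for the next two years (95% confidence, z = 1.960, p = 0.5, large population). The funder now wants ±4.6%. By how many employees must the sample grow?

At ±5.9%: n = 1.960² × 0.2500 / 0.059² ≈ 275.90 → 276.
At ±4.6%: n = 1.960² × 0.2500 / 0.046² ≈ 453.88 → 454.
Additional respondents: 454 − 276 = 178.

178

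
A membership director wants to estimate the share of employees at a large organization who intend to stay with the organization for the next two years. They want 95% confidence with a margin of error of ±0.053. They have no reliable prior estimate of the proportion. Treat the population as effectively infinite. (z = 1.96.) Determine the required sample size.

342

With no prior estimate, use p = 0.5, giving p(1−p) = 0.25.
n = z²·p(1−p)/E² = 1.96² × 0.2500 / 0.053² = 3.8416 × 0.2500 / 0.002809 ≈ 341.90.
Rounding up gives n = 342.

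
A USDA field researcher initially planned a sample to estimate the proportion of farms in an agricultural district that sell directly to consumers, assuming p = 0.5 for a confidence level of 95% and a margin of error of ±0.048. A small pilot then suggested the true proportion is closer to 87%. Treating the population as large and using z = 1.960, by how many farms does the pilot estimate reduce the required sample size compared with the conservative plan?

Conservative (p = 0.5): n = 1.960² × 0.25 / 0.048² ≈ 416.84 → 417.
Using p = 0.87: p(1−p) = 0.1131, so n = 1.960² × 0.1131 / 0.048² ≈ 188.58 → 189.
Reduction: 417 − 189 = 228.

228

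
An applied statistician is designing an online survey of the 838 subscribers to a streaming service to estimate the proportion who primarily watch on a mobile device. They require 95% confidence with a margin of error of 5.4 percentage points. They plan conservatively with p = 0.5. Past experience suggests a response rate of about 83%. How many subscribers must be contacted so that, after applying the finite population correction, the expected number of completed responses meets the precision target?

For 95% confidence, z = 1.960.
Completed interviews needed (unadjusted): n₀ = 1.960² × 0.2500 / 0.054² ≈ 329.36 → 330.
FPC for N = 838: n = 330 / (1 + 329/838) = 330 / 1.3926 ≈ 236.97 → 237.
At an 83% response rate, contacts needed = 237 / 0.83 ≈ 285.54 → 286.

286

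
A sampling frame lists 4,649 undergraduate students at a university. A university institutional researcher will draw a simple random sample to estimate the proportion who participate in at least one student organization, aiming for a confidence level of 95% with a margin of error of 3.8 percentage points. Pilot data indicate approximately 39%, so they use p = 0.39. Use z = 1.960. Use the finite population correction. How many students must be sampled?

558

Unadjusted: n₀ = 1.960² × 0.39 × 0.61 / 0.038² ≈ 632.91, so n₀ = 633.
Finite population correction with N = 4,649: n = n₀ / (1 + (n₀−1)/N) = 633 / (1 + 632/4649) = 633 / 1.1359 ≈ 557.25.
Rounding up, n = 558.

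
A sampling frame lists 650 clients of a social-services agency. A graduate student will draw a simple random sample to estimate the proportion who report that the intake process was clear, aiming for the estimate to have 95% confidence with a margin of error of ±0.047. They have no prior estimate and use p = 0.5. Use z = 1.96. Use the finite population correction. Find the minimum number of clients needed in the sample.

Unadjusted: n₀ = 1.96² × 0.50 × 0.50 / 0.047² ≈ 434.77, so n₀ = 435.
Finite population correction with N = 650: n = n₀ / (1 + (n₀−1)/N) = 435 / (1 + 434/650) = 435 / 1.6677 ≈ 260.84.
Rounding up, n = 261.

261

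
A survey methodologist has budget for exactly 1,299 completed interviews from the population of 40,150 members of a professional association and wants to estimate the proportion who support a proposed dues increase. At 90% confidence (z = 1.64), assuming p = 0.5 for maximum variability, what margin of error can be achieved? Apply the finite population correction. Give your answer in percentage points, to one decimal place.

2.2

Finite-population factor: (N−n)/(N−1) = (40150−1299)/(40150−1) = 0.9677.
SE(p̂) = √[p(1−p)/n · (N−n)/(N−1)] = √[0.2500/1299 × 0.9677] = 0.01365.
E = z × SE = 1.64 × 0.01365 = 0.02238 ≈ 2.2 percentage points.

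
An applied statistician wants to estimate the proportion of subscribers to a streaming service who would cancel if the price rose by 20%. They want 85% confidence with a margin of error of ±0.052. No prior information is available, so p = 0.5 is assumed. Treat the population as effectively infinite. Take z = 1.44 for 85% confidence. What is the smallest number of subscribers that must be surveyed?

192

With p = 0.5, p(1−p) = 0.25.
n = z²·p(1−p)/E² = 1.44² × 0.2500 / 0.052² = 2.0736 × 0.2500 / 0.002704 ≈ 191.72.
Rounding up gives n = 192.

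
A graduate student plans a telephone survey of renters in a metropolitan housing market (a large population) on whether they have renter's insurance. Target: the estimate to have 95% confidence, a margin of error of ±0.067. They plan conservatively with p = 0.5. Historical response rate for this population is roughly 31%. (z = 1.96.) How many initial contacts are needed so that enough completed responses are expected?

691

Completed interviews needed: n₀ = 1.96² × 0.2500 / 0.067² ≈ 213.95 → 214.
At a 31% response rate, contacts needed = 214 / 0.31 ≈ 690.32 → 691.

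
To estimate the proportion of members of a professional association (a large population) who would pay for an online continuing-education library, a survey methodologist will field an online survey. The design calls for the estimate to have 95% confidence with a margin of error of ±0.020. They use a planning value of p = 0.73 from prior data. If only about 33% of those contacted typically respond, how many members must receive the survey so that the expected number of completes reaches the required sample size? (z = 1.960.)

5737

Completed interviews needed: n₀ = 1.960² × 0.1971 / 0.020² ≈ 1892.95 → 1893.
At a 33% response rate, contacts needed = 1893 / 0.33 ≈ 5736.36 → 5737.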